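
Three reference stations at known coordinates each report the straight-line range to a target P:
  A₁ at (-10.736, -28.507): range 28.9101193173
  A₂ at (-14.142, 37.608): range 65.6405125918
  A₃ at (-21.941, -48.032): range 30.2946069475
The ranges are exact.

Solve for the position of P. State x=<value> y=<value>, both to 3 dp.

x=-39.134 y=-23.089

eq1: (x + 10.736)² + (y + 28.507)² = 28.9101193173²
eq2: (x + 14.142)² + (y − 37.608)² = 65.6405125918²
eq3: (x + 21.941)² + (y + 48.032)² = 30.2946069475²
eq3−eq1, eq3−eq2 (x²,y² cancel):
  22.410·x + 39.050·y = -1778.601549
  15.598·x + 171.280·y = -4565.036360
det = 22.410·171.280 − 39.050·15.598 = 3229.282900
x = (-1778.601549·171.280 − 39.050·-4565.036360) / 3229.282900 = -39.133829
y = (22.410·-4565.036360 − -1778.601549·15.598) / 3229.282900 = -23.088667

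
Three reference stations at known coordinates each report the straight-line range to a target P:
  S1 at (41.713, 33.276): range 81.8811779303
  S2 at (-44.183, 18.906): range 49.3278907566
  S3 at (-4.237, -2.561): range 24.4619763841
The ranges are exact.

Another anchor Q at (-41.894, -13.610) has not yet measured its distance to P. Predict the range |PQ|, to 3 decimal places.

25.699

eq1: (x − 41.713)² + (y − 33.276)² = 81.8811779303²
eq2: (x + 44.183)² + (y − 18.906)² = 49.3278907566²
eq3: (x + 4.237)² + (y + 2.561)² = 24.4619763841²
eq2−eq1, eq2−eq3 (x²,y² cancel):
  171.792·x + 28.740·y = -3733.594273
  79.892·x − 42.934·y = -450.210917
det = 171.792·-42.934 − 28.740·79.892 = -9671.813808
x = (-3733.594273·-42.934 − 28.740·-450.210917) / -9671.813808 = -17.911552
y = (171.792·-450.210917 − -3733.594273·79.892) / -9671.813808 = -22.843872
|P − Q| = √((-17.911552 − -41.894)² + (-22.843872 − -13.610)²) = 25.698681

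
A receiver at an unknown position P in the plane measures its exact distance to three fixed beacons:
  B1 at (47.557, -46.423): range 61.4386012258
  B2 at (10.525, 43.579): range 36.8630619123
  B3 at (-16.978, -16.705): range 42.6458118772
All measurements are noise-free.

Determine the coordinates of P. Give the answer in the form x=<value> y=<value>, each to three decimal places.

eq1: (x − 47.557)² + (y + 46.423)² = 61.4386012258²
eq2: (x − 10.525)² + (y − 43.579)² = 36.8630619123²
eq3: (x + 16.978)² + (y + 16.705)² = 42.6458118772²
eq1−eq3, eq1−eq2 (x²,y² cancel):
  -129.070·x + 59.436·y = -1893.417219
  -74.064·x + 180.004·y = 8.958075
det = -129.070·180.004 − 59.436·-74.064 = -18831.048376
x = (-1893.417219·180.004 − 59.436·8.958075) / -18831.048376 = 18.127249
y = (-129.070·8.958075 − -1893.417219·-74.064) / -18831.048376 = 7.508359

x=18.127 y=7.508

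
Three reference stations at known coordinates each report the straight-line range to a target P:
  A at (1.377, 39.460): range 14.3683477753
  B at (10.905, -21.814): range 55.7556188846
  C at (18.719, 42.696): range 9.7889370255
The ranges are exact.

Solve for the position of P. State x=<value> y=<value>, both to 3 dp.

eq1: (x − 1.377)² + (y − 39.460)² = 14.3683477753²
eq2: (x − 10.905)² + (y + 21.814)² = 55.7556188846²
eq3: (x − 18.719)² + (y − 42.696)² = 9.7889370255²
eq2−eq1, eq2−eq3 (x²,y² cancel):
  -19.056·x + 122.548·y = 3866.457727
  15.628·x + 129.020·y = 4591.445505
det = -19.056·129.020 − 122.548·15.628 = -4373.785264
x = (3866.457727·129.020 − 122.548·4591.445505) / -4373.785264 = 14.591957
y = (-19.056·4591.445505 − 3866.457727·15.628) / -4373.785264 = 33.819581

x=14.592 y=33.820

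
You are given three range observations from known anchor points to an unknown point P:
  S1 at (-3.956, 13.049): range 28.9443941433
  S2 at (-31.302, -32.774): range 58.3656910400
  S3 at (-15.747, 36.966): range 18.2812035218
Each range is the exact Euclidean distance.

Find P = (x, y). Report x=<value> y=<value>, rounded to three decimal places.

eq1: (x + 3.956)² + (y − 13.049)² = 28.9443941433²
eq2: (x + 31.302)² + (y + 32.774)² = 58.3656910400²
eq3: (x + 15.747)² + (y − 36.966)² = 18.2812035218²
eq2−eq3, eq2−eq1 (x²,y² cancel):
  31.110·x + 139.480·y = 2632.854373
  54.692·x + 91.646·y = 700.751995
det = 31.110·91.646 − 139.480·54.692 = -4777.333100
x = (2632.854373·91.646 − 139.480·700.751995) / -4777.333100 = -30.048079
y = (31.110·700.751995 − 2632.854373·54.692) / -4777.333100 = 25.578220

x=-30.048 y=25.578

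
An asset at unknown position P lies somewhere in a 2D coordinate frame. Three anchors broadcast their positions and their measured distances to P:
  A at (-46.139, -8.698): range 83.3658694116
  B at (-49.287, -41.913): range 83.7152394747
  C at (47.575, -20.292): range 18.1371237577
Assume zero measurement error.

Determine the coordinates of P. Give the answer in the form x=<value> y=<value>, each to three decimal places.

x=33.858 y=-32.158

eq1: (x + 46.139)² + (y + 8.698)² = 83.3658694116²
eq2: (x + 49.287)² + (y + 41.913)² = 83.7152394747²
eq3: (x − 47.575)² + (y + 20.292)² = 18.1371237577²
eq1−eq2, eq1−eq3 (x²,y² cancel):
  -6.296·x − 66.430·y = 1923.072275
  187.428·x − 23.188·y = 7091.596289
det = -6.296·-23.188 − -66.430·187.428 = 12596.833688
x = (1923.072275·-23.188 − -66.430·7091.596289) / 12596.833688 = 33.857916
y = (-6.296·7091.596289 − 1923.072275·187.428) / 12596.833688 = -32.157786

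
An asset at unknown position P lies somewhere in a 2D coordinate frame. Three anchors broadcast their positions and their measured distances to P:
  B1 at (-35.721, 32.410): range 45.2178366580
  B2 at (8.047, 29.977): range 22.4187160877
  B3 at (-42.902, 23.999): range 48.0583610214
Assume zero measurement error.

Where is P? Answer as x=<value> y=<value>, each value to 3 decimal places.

x=2.504 y=8.254

eq1: (x + 35.721)² + (y − 32.410)² = 45.2178366580²
eq2: (x − 8.047)² + (y − 29.977)² = 22.4187160877²
eq3: (x + 42.902)² + (y − 23.999)² = 48.0583610214²
eq2−eq3, eq2−eq1 (x²,y² cancel):
  -101.898·x − 11.956·y = -353.848366
  -87.536·x + 4.866·y = -179.030718
det = -101.898·4.866 − -11.956·-87.536 = -1542.416084
x = (-353.848366·4.866 − -11.956·-179.030718) / -1542.416084 = 2.504070
y = (-101.898·-179.030718 − -353.848366·-87.536) / -1542.416084 = 8.254322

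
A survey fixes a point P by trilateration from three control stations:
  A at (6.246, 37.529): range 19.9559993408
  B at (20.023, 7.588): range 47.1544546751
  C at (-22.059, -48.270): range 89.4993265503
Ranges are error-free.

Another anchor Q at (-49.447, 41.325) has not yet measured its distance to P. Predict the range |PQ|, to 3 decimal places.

36.013

eq1: (x − 6.246)² + (y − 37.529)² = 19.9559993408²
eq2: (x − 20.023)² + (y − 7.588)² = 47.1544546751²
eq3: (x + 22.059)² + (y + 48.270)² = 89.4993265503²
eq2−eq3, eq2−eq1 (x²,y² cancel):
  -84.164·x − 111.716·y = -3428.492749
  -27.554·x + 59.882·y = 2814.240770
det = -84.164·59.882 − -111.716·-27.554 = -8118.131312
x = (-3428.492749·59.882 − -111.716·2814.240770) / -8118.131312 = -13.437910
y = (-84.164·2814.240770 − -3428.492749·-27.554) / -8118.131312 = 40.813142
|P − Q| = √((-13.437910 − -49.447)² + (40.813142 − 41.325)²) = 36.012728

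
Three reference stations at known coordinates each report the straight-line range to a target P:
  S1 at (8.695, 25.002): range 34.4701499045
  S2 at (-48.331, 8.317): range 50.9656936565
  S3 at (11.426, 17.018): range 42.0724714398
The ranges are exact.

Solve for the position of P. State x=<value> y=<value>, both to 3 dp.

x=-16.717 y=48.292

eq1: (x − 8.695)² + (y − 25.002)² = 34.4701499045²
eq2: (x + 48.331)² + (y − 8.317)² = 50.9656936565²
eq3: (x − 11.426)² + (y − 17.018)² = 42.0724714398²
eq3−eq1, eq3−eq2 (x²,y² cancel):
  -5.462·x + 15.968·y = 862.438848
  -119.514·x − 17.402·y = 1157.483173
det = -5.462·-17.402 − 15.968·-119.514 = 2003.449276
x = (862.438848·-17.402 − 15.968·1157.483173) / 2003.449276 = -16.716596
y = (-5.462·1157.483173 − 862.438848·-119.514) / 2003.449276 = 48.292385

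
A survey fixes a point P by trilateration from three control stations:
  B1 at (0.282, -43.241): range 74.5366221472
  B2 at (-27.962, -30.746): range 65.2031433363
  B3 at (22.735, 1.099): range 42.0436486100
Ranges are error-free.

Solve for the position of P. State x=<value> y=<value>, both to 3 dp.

x=-6.871 y=30.952

eq1: (x − 0.282)² + (y + 43.241)² = 74.5366221472²
eq2: (x + 27.962)² + (y + 30.746)² = 65.2031433363²
eq3: (x − 22.735)² + (y − 1.099)² = 42.0436486100²
eq1−eq3, eq1−eq2 (x²,y² cancel):
  44.906·x + 88.680·y = 2436.264074
  -56.488·x + 24.990·y = 1161.584495
det = 44.906·24.990 − 88.680·-56.488 = 6131.556780
x = (2436.264074·24.990 − 88.680·1161.584495) / 6131.556780 = -6.870535
y = (44.906·1161.584495 − 2436.264074·-56.488) / 6131.556780 = 30.951650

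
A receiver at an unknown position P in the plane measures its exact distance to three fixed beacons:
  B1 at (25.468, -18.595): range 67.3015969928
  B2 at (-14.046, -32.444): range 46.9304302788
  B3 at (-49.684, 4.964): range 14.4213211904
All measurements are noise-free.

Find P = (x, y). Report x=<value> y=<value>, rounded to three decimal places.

x=-35.870 y=9.104

eq1: (x − 25.468)² + (y + 18.595)² = 67.3015969928²
eq2: (x + 14.046)² + (y + 32.444)² = 46.9304302788²
eq3: (x + 49.684)² + (y − 4.964)² = 14.4213211904²
eq1−eq3, eq1−eq2 (x²,y² cancel):
  -150.304·x + 47.118·y = 5820.278556
  -79.028·x − 27.698·y = 2582.549875
det = -150.304·-27.698 − 47.118·-79.028 = 7886.761496
x = (5820.278556·-27.698 − 47.118·2582.549875) / 7886.761496 = -35.869559
y = (-150.304·2582.549875 − 5820.278556·-79.028) / 7886.761496 = 9.103533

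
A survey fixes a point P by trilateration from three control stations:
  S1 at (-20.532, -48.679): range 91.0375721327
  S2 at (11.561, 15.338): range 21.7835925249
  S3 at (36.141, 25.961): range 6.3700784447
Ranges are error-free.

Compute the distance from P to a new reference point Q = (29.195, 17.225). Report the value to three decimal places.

eq1: (x + 20.532)² + (y + 48.679)² = 91.0375721327²
eq2: (x − 11.561)² + (y − 15.338)² = 21.7835925249²
eq3: (x − 36.141)² + (y − 25.961)² = 6.3700784447²
eq3−eq1, eq3−eq2 (x²,y² cancel):
  -113.346·x − 149.280·y = -7436.198977
  -49.160·x − 21.246·y = -2045.181441
det = -113.346·-21.246 − -149.280·-49.160 = -4930.455684
x = (-7436.198977·-21.246 − -149.280·-2045.181441) / -4930.455684 = 29.878618
y = (-113.346·-2045.181441 − -7436.198977·-49.160) / -4930.455684 = 27.127392
|P − Q| = √((29.878618 − 29.195)² + (27.127392 − 17.225)²) = 9.925961

9.926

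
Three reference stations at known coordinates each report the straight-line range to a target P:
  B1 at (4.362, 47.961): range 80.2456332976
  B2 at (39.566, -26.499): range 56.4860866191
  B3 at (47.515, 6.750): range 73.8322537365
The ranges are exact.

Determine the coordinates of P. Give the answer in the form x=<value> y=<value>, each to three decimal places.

eq1: (x − 4.362)² + (y − 47.961)² = 80.2456332976²
eq2: (x − 39.566)² + (y + 26.499)² = 56.4860866191²
eq3: (x − 47.515)² + (y − 6.750)² = 73.8322537365²
eq2−eq1, eq2−eq3 (x²,y² cancel):
  -70.408·x + 148.920·y = -3197.064474
  15.898·x + 66.498·y = -2224.951342
det = -70.408·66.498 − 148.920·15.898 = -7049.521344
x = (-3197.064474·66.498 − 148.920·-2224.951342) / -7049.521344 = -16.843890
y = (-70.408·-2224.951342 − -3197.064474·15.898) / -7049.521344 = -29.431971

x=-16.844 y=-29.432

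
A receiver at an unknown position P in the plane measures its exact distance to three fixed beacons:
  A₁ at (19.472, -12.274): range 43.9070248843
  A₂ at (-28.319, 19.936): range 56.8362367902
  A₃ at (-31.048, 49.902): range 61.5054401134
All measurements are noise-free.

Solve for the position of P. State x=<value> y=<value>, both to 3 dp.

eq1: (x − 19.472)² + (y + 12.274)² = 43.9070248843²
eq2: (x + 28.319)² + (y − 19.936)² = 56.8362367902²
eq3: (x + 31.048)² + (y − 49.902)² = 61.5054401134²
eq3−eq2, eq3−eq1 (x²,y² cancel):
  5.458·x − 59.932·y = -1702.216700
  101.040·x − 124.352·y = -1069.285719
det = 5.458·-124.352 − -59.932·101.040 = 5376.816064
x = (-1702.216700·-124.352 − -59.932·-1069.285719) / 5376.816064 = 27.449259
y = (5.458·-1069.285719 − -1702.216700·101.040) / 5376.816064 = 30.902269

x=27.449 y=30.902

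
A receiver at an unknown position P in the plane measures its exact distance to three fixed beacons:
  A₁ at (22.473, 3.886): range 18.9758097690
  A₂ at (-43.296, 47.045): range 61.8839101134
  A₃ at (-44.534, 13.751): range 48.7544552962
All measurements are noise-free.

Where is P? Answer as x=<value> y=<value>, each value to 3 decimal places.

eq1: (x − 22.473)² + (y − 3.886)² = 18.9758097690²
eq2: (x + 43.296)² + (y − 47.045)² = 61.8839101134²
eq3: (x + 44.534)² + (y − 13.751)² = 48.7544552962²
eq2−eq1, eq2−eq3 (x²,y² cancel):
  131.538·x − 86.318·y = -98.101941
  -2.476·x − 66.588·y = -462.787064
det = 131.538·-66.588 − -86.318·-2.476 = -8972.575712
x = (-98.101941·-66.588 − -86.318·-462.787064) / -8972.575712 = 3.724064
y = (131.538·-462.787064 − -98.101941·-2.476) / -8972.575712 = 6.811532

x=3.724 y=6.812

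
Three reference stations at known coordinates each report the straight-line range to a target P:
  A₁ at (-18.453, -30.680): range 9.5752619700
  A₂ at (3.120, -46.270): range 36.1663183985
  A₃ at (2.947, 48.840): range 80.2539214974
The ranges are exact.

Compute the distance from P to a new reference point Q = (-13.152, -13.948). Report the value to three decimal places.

17.941

eq1: (x + 18.453)² + (y + 30.680)² = 9.5752619700²
eq2: (x − 3.120)² + (y + 46.270)² = 36.1663183985²
eq3: (x − 2.947)² + (y − 48.840)² = 80.2539214974²
eq1−eq2, eq1−eq3 (x²,y² cancel):
  43.146·x − 31.180·y = -347.445254
  42.800·x + 159.040·y = -5236.751474
det = 43.146·159.040 − -31.180·42.800 = 8196.443840
x = (-347.445254·159.040 − -31.180·-5236.751474) / 8196.443840 = -26.662734
y = (43.146·-5236.751474 − -347.445254·42.800) / 8196.443840 = -25.751927
|P − Q| = √((-26.662734 − -13.152)² + (-25.751927 − -13.948)²) = 17.940809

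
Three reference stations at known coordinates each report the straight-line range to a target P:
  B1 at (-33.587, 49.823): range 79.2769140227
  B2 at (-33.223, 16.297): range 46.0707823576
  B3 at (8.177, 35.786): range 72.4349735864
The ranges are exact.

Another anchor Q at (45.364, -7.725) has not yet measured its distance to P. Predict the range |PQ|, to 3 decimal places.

eq1: (x + 33.587)² + (y − 49.823)² = 79.2769140227²
eq2: (x + 33.223)² + (y − 16.297)² = 46.0707823576²
eq3: (x − 8.177)² + (y − 35.786)² = 72.4349735864²
eq1−eq3, eq1−eq2 (x²,y² cancel):
  83.528·x − 28.074·y = -1224.913074
  0.728·x − 67.052·y = 1921.254150
det = 83.528·-67.052 − -28.074·0.728 = -5580.281584
x = (-1224.913074·-67.052 − -28.074·1921.254150) / -5580.281584 = -24.384103
y = (83.528·1921.254150 − -1224.913074·0.728) / -5580.281584 = -28.917941
|P − Q| = √((-24.384103 − 45.364)² + (-28.917941 − -7.725)²) = 72.896767

72.897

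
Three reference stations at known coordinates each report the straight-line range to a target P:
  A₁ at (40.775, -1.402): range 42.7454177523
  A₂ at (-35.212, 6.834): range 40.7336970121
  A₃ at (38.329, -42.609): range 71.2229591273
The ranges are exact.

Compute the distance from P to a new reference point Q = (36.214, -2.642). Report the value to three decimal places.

39.514

eq1: (x − 40.775)² + (y + 1.402)² = 42.7454177523²
eq2: (x + 35.212)² + (y − 6.834)² = 40.7336970121²
eq3: (x − 38.329)² + (y + 42.609)² = 71.2229591273²
eq3−eq1, eq3−eq2 (x²,y² cancel):
  4.892·x + 82.414·y = 1625.466275
  -147.082·x + 98.886·y = 1415.425213
det = 4.892·98.886 − 82.414·-147.082 = 12605.366260
x = (1625.466275·98.886 − 82.414·1415.425213) / 12605.366260 = 3.497320
y = (4.892·1415.425213 − 1625.466275·-147.082) / 12605.366260 = 19.515585
|P − Q| = √((3.497320 − 36.214)² + (19.515585 − -2.642)²) = 39.513791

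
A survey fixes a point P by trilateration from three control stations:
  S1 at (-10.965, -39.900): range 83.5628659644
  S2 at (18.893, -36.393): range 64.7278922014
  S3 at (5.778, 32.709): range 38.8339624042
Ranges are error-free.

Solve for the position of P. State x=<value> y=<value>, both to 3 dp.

x=43.498 y=23.476

eq1: (x + 10.965)² + (y + 39.900)² = 83.5628659644²
eq2: (x − 18.893)² + (y + 36.393)² = 64.7278922014²
eq3: (x − 5.778)² + (y − 32.709)² = 38.8339624042²
eq3−eq2, eq3−eq1 (x²,y² cancel):
  26.230·x − 138.204·y = -2103.491460
  -33.486·x − 145.218·y = -4865.698672
det = 26.230·-145.218 − -138.204·-33.486 = -8436.967284
x = (-2103.491460·-145.218 − -138.204·-4865.698672) / -8436.967284 = 43.498355
y = (26.230·-4865.698672 − -2103.491460·-33.486) / -8436.967284 = 23.475828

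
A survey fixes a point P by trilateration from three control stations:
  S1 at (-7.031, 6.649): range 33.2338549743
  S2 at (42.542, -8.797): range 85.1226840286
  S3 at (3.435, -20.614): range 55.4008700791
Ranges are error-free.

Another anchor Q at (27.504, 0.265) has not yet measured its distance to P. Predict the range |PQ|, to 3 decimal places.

eq1: (x + 7.031)² + (y − 6.649)² = 33.2338549743²
eq2: (x − 42.542)² + (y + 8.797)² = 85.1226840286²
eq3: (x − 3.435)² + (y + 20.614)² = 55.4008700791²
eq1−eq3, eq1−eq2 (x²,y² cancel):
  20.932·x − 54.526·y = -1621.675230
  99.146·x − 30.892·y = -4347.817409
det = 20.932·-30.892 − -54.526·99.146 = 4759.403452
x = (-1621.675230·-30.892 − -54.526·-4347.817409) / 4759.403452 = -39.284819
y = (20.932·-4347.817409 − -1621.675230·99.146) / 4759.403452 = 14.660261
|P − Q| = √((-39.284819 − 27.504)² + (14.660261 − 0.265)²) = 68.322543

68.323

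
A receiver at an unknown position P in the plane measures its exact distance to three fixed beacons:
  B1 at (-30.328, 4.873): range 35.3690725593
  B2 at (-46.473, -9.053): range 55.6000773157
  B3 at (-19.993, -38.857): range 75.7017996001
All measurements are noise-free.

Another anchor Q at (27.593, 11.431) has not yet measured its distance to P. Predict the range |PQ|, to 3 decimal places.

49.368

eq1: (x + 30.328)² + (y − 4.873)² = 35.3690725593²
eq2: (x + 46.473)² + (y + 9.053)² = 55.6000773157²
eq3: (x + 19.993)² + (y + 38.857)² = 75.7017996001²
eq1−eq3, eq1−eq2 (x²,y² cancel):
  20.670·x − 87.460·y = -3513.738384
  -32.290·x − 27.852·y = -542.234479
det = 20.670·-27.852 − -87.460·-32.290 = -3399.784240
x = (-3513.738384·-27.852 − -87.460·-542.234479) / -3399.784240 = -14.836475
y = (20.670·-542.234479 − -3513.738384·-32.290) / -3399.784240 = 36.668974
|P − Q| = √((-14.836475 − 27.593)² + (36.668974 − 11.431)²) = 49.368165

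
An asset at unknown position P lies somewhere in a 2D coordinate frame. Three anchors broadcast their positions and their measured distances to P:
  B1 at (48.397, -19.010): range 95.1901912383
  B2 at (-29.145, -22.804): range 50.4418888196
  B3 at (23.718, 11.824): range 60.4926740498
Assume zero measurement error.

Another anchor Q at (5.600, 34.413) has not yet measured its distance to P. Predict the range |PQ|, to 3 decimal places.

eq1: (x − 48.397)² + (y + 19.010)² = 95.1901912383²
eq2: (x + 29.145)² + (y + 22.804)² = 50.4418888196²
eq3: (x − 23.718)² + (y − 11.824)² = 60.4926740498²
eq3−eq2, eq3−eq1 (x²,y² cancel):
  -105.726·x − 69.256·y = 1782.082407
  49.358·x − 61.668·y = -3400.509685
det = -105.726·-61.668 − -69.256·49.358 = 9938.248616
x = (1782.082407·-61.668 − -69.256·-3400.509685) / 9938.248616 = -34.754932
y = (-105.726·-3400.509685 − 1782.082407·49.358) / 9938.248616 = 27.324962
|P − Q| = √((-34.754932 − 5.600)² + (27.324962 − 34.413)²) = 40.972684

40.973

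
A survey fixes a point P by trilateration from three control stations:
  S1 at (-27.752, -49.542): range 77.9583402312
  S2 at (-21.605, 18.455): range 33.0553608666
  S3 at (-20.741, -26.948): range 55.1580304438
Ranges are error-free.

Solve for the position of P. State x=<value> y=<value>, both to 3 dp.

x=11.445 y=17.846

eq1: (x + 27.752)² + (y + 49.542)² = 77.9583402312²
eq2: (x + 21.605)² + (y − 18.455)² = 33.0553608666²
eq3: (x + 20.741)² + (y + 26.948)² = 55.1580304438²
eq3−eq1, eq3−eq2 (x²,y² cancel):
  -14.022·x − 45.188·y = -966.895006
  -1.728·x + 90.806·y = 1600.730705
det = -14.022·90.806 − -45.188·-1.728 = -1351.366596
x = (-966.895006·90.806 − -45.188·1600.730705) / -1351.366596 = 11.444747
y = (-14.022·1600.730705 − -966.895006·-1.728) / -1351.366596 = 17.845817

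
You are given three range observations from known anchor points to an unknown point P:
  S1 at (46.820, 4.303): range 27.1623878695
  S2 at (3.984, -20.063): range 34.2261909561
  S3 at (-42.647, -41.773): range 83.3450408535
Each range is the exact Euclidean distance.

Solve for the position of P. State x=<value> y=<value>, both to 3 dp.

x=38.182 y=-21.449

eq1: (x − 46.820)² + (y − 4.303)² = 27.1623878695²
eq2: (x − 3.984)² + (y + 20.063)² = 34.2261909561²
eq3: (x + 42.647)² + (y + 41.773)² = 83.3450408535²
eq1−eq3, eq1−eq2 (x²,y² cancel):
  -178.934·x − 92.152·y = -4855.478591
  -85.672·x − 48.732·y = -2225.868817
det = -178.934·-48.732 − -92.152·-85.672 = 824.965544
x = (-4855.478591·-48.732 − -92.152·-2225.868817) / 824.965544 = 38.182103
y = (-178.934·-2225.868817 − -4855.478591·-85.672) / 824.965544 = -21.449321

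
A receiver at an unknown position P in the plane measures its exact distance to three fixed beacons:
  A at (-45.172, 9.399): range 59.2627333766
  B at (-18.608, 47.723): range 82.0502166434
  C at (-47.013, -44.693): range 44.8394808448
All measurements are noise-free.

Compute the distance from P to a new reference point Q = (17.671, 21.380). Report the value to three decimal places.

58.411

eq1: (x + 45.172)² + (y − 9.399)² = 59.2627333766²
eq2: (x + 18.608)² + (y − 47.723)² = 82.0502166434²
eq3: (x + 47.013)² + (y + 44.693)² = 44.8394808448²
eq1−eq3, eq1−eq2 (x²,y² cancel):
  -3.682·x − 108.184·y = 3580.328158
  53.128·x + 76.648·y = -2725.274876
det = -3.682·76.648 − -108.184·53.128 = 5465.381616
x = (3580.328158·76.648 − -108.184·-2725.274876) / 5465.381616 = -3.733709
y = (-3.682·-2725.274876 − 3580.328158·53.128) / 5465.381616 = -32.967728
|P − Q| = √((-3.733709 − 17.671)² + (-32.967728 − 21.380)²) = 58.410933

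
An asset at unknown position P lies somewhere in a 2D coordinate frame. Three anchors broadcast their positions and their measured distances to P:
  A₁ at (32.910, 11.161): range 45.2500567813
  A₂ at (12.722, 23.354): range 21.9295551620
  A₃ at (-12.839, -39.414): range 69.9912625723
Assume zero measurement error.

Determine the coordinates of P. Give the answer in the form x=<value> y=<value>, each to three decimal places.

eq1: (x − 32.910)² + (y − 11.161)² = 45.2500567813²
eq2: (x − 12.722)² + (y − 23.354)² = 21.9295551620²
eq3: (x + 12.839)² + (y + 39.414)² = 69.9912625723²
eq3−eq2, eq3−eq1 (x²,y² cancel):
  51.122·x + 125.536·y = 3406.826730
  91.498·x + 101.150·y = 2340.541902
det = 51.122·101.150 − 125.536·91.498 = -6315.302628
x = (3406.826730·101.150 − 125.536·2340.541902) / -6315.302628 = -8.040510
y = (51.122·2340.541902 − 3406.826730·91.498) / -6315.302628 = 30.412580

x=-8.041 y=30.413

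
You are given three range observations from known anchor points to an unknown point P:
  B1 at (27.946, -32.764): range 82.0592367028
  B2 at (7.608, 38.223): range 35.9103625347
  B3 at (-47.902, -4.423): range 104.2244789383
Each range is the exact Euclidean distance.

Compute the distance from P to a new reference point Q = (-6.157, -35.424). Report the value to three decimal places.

96.448

eq1: (x − 27.946)² + (y + 32.764)² = 82.0592367028²
eq2: (x − 7.608)² + (y − 38.223)² = 35.9103625347²
eq3: (x + 47.902)² + (y + 4.423)² = 104.2244789383²
eq1−eq2, eq1−eq3 (x²,y² cancel):
  -40.676·x + 141.974·y = 5108.584972
  -151.696·x + 56.682·y = -3669.317761
det = -40.676·56.682 − 141.974·-151.696 = 19231.290872
x = (5108.584972·56.682 − 141.974·-3669.317761) / 19231.290872 = 42.145509
y = (-40.676·-3669.317761 − 5108.584972·-151.696) / 19231.290872 = 48.057360
|P − Q| = √((42.145509 − -6.157)² + (48.057360 − -35.424)²) = 96.448276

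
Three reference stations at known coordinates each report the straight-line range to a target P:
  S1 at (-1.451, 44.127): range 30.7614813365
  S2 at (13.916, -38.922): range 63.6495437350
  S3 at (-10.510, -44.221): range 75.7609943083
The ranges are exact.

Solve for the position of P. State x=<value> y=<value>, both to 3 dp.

eq1: (x + 1.451)² + (y − 44.127)² = 30.7614813365²
eq2: (x − 13.916)² + (y + 38.922)² = 63.6495437350²
eq3: (x + 10.510)² + (y + 44.221)² = 75.7609943083²
eq1−eq2, eq1−eq3 (x²,y² cancel):
  30.734·x − 166.098·y = -3345.716074
  -18.118·x − 176.696·y = -4676.800114
det = 30.734·-176.696 − -166.098·-18.118 = -8439.938428
x = (-3345.716074·-176.696 − -166.098·-4676.800114) / -8439.938428 = 21.994532
y = (30.734·-4676.800114 − -3345.716074·-18.118) / -8439.938428 = 24.212790

x=21.995 y=24.213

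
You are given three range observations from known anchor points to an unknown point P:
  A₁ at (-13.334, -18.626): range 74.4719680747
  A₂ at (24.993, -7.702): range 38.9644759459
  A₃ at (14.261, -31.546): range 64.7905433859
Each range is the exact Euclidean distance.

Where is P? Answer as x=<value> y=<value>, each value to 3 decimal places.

eq1: (x + 13.334)² + (y + 18.626)² = 74.4719680747²
eq2: (x − 24.993)² + (y + 7.702)² = 38.9644759459²
eq3: (x − 14.261)² + (y + 31.546)² = 64.7905433859²
eq2−eq1, eq2−eq3 (x²,y² cancel):
  -76.654·x − 21.848·y = -4187.091064
  -21.464·x − 47.688·y = -2165.028742
det = -76.654·-47.688 − -21.848·-21.464 = 3186.530480
x = (-4187.091064·-47.688 − -21.848·-2165.028742) / 3186.530480 = 47.817666
y = (-76.654·-2165.028742 − -4187.091064·-21.464) / 3186.530480 = 23.877503

x=47.818 y=23.878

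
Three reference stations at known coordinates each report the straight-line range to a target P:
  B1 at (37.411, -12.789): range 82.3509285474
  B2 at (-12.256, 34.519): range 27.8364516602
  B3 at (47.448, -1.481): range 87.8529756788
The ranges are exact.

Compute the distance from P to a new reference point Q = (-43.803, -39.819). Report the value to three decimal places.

eq1: (x − 37.411)² + (y + 12.789)² = 82.3509285474²
eq2: (x + 12.256)² + (y − 34.519)² = 27.8364516602²
eq3: (x − 47.448)² + (y + 1.481)² = 87.8529756788²
eq1−eq2, eq1−eq3 (x²,y² cancel):
  -99.334·x + 94.616·y = 5785.436847
  20.074·x + 22.616·y = -246.105280
det = -99.334·22.616 − 94.616·20.074 = -4145.859328
x = (5785.436847·22.616 − 94.616·-246.105280) / -4145.859328 = -37.176596
y = (-99.334·-246.105280 − 5785.436847·20.074) / -4145.859328 = 22.116099
|P − Q| = √((-37.176596 − -43.803)² + (22.116099 − -39.819)²) = 62.288569

62.289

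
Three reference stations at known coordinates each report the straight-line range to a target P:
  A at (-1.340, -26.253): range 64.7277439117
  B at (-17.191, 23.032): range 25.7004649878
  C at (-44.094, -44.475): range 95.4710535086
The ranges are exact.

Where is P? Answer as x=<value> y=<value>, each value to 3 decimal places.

eq1: (x + 1.340)² + (y + 26.253)² = 64.7277439117²
eq2: (x + 17.191)² + (y − 23.032)² = 25.7004649878²
eq3: (x + 44.094)² + (y + 44.475)² = 95.4710535086²
eq3−eq1, eq3−eq2 (x²,y² cancel):
  85.508·x + 36.444·y = 1693.750374
  53.806·x + 135.014·y = 5357.905201
det = 85.508·135.014 − 36.444·53.806 = 9583.871248
x = (1693.750374·135.014 − 36.444·5357.905201) / 9583.871248 = 3.486745
y = (85.508·5357.905201 − 1693.750374·53.806) / 9583.871248 = 38.294528

x=3.487 y=38.295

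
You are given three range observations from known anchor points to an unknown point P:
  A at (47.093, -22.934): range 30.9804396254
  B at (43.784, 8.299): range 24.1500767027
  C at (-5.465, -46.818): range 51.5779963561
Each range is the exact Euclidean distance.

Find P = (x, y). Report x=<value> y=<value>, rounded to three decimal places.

x=22.818 y=-3.686

eq1: (x − 47.093)² + (y + 22.934)² = 30.9804396254²
eq2: (x − 43.784)² + (y − 8.299)² = 24.1500767027²
eq3: (x + 5.465)² + (y + 46.818)² = 51.5779963561²
eq2−eq3, eq2−eq1 (x²,y² cancel):
  -98.498·x − 110.234·y = -1841.184211
  6.618·x − 62.466·y = 381.245513
det = -98.498·-62.466 − -110.234·6.618 = 6882.304680
x = (-1841.184211·-62.466 − -110.234·381.245513) / 6882.304680 = 22.817594
y = (-98.498·381.245513 − -1841.184211·6.618) / 6882.304680 = -3.685824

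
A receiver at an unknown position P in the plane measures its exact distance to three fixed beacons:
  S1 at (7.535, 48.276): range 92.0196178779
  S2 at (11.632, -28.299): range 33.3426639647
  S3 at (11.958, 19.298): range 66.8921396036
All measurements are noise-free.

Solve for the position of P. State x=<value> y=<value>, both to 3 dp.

eq1: (x − 7.535)² + (y − 48.276)² = 92.0196178779²
eq2: (x − 11.632)² + (y + 28.299)² = 33.3426639647²
eq3: (x − 11.958)² + (y − 19.298)² = 66.8921396036²
eq1−eq3, eq1−eq2 (x²,y² cancel):
  8.846·x − 57.956·y = 2121.109901
  8.194·x − 153.150·y = 5904.665258
det = 8.846·-153.150 − -57.956·8.194 = -879.873436
x = (2121.109901·-153.150 − -57.956·5904.665258) / -879.873436 = -19.733291
y = (8.846·5904.665258 − 2121.109901·8.194) / -879.873436 = -39.610577

x=-19.733 y=-39.611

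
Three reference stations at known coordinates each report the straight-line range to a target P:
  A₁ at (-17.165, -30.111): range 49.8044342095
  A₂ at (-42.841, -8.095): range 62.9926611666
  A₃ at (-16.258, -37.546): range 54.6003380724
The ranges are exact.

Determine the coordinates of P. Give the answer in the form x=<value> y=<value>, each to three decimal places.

eq1: (x + 17.165)² + (y + 30.111)² = 49.8044342095²
eq2: (x + 42.841)² + (y + 8.095)² = 62.9926611666²
eq3: (x + 16.258)² + (y + 37.546)² = 54.6003380724²
eq2−eq1, eq2−eq3 (x²,y² cancel):
  51.352·x − 44.032·y = 788.022934
  53.166·x − 58.902·y = 760.022817
det = 51.352·-58.902 − -44.032·53.166 = -683.730192
x = (788.022934·-58.902 − -44.032·760.022817) / -683.730192 = 18.941393
y = (51.352·760.022817 − 788.022934·53.166) / -683.730192 = 4.193665

x=18.941 y=4.194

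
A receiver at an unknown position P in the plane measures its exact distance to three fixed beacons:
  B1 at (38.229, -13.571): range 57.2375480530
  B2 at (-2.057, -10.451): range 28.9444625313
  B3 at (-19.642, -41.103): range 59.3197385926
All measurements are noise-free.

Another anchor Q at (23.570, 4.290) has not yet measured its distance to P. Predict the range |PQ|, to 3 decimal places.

eq1: (x − 38.229)² + (y + 13.571)² = 57.2375480530²
eq2: (x + 2.057)² + (y + 10.451)² = 28.9444625313²
eq3: (x + 19.642)² + (y + 41.103)² = 59.3197385926²
eq1−eq3, eq1−eq2 (x²,y² cancel):
  -115.742·x − 55.064·y = 186.941811
  -80.572·x + 6.240·y = 906.181164
det = -115.742·6.240 − -55.064·-80.572 = -5158.846688
x = (186.941811·6.240 − -55.064·906.181164) / -5158.846688 = -9.898429
y = (-115.742·906.181164 − 186.941811·-80.572) / -5158.846688 = 17.411051
|P − Q| = √((-9.898429 − 23.570)² + (17.411051 − 4.290)²) = 35.948543

35.949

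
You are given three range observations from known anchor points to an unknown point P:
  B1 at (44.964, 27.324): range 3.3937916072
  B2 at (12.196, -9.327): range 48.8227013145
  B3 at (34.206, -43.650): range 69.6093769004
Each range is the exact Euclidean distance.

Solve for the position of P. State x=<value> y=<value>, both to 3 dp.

x=47.167 y=24.742

eq1: (x − 44.964)² + (y − 27.324)² = 3.3937916072²
eq2: (x − 12.196)² + (y + 9.327)² = 48.8227013145²
eq3: (x − 34.206)² + (y + 43.650)² = 69.6093769004²
eq2−eq1, eq2−eq3 (x²,y² cancel):
  65.536·x + 73.302·y = 4904.765269
  44.020·x − 68.646·y = 377.828402
det = 65.536·-68.646 − 73.302·44.020 = -7725.538296
x = (4904.765269·-68.646 − 73.302·377.828402) / -7725.538296 = 47.166693
y = (65.536·377.828402 − 4904.765269·44.020) / -7725.538296 = 24.742147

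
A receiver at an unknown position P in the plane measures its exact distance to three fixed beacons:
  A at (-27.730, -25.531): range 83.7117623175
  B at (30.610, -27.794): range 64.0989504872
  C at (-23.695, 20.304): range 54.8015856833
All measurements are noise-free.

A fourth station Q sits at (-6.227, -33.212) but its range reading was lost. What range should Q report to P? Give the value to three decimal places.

77.785

eq1: (x + 27.730)² + (y + 25.531)² = 83.7117623175²
eq2: (x − 30.610)² + (y + 27.794)² = 64.0989504872²
eq3: (x + 23.695)² + (y − 20.304)² = 54.8015856833²
eq2−eq1, eq2−eq3 (x²,y² cancel):
  -116.680·x + 4.526·y = -3187.677372
  -108.610·x + 96.196·y = 369.688565
det = -116.680·96.196 − 4.526·-108.610 = -10732.580420
x = (-3187.677372·96.196 − 4.526·369.688565) / -10732.580420 = 28.727017
y = (-116.680·369.688565 − -3187.677372·-108.610) / -10732.580420 = 36.277287
|P − Q| = √((28.727017 − -6.227)² + (36.277287 − -33.212)²) = 77.785245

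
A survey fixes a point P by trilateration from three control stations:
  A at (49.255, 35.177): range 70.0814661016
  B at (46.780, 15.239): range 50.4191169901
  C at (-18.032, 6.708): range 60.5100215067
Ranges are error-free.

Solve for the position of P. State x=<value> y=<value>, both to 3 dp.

eq1: (x − 49.255)² + (y − 35.177)² = 70.0814661016²
eq2: (x − 46.780)² + (y − 15.239)² = 50.4191169901²
eq3: (x + 18.032)² + (y − 6.708)² = 60.5100215067²
eq3−eq2, eq3−eq1 (x²,y² cancel):
  129.624·x + 17.062·y = 3169.820578
  134.574·x + 56.938·y = 2043.376878
det = 129.624·56.938 − 17.062·134.574 = 5084.429724
x = (3169.820578·56.938 − 17.062·2043.376878) / 5084.429724 = 28.640213
y = (129.624·2043.376878 − 3169.820578·134.574) / 5084.429724 = -31.803911

x=28.640 y=-31.804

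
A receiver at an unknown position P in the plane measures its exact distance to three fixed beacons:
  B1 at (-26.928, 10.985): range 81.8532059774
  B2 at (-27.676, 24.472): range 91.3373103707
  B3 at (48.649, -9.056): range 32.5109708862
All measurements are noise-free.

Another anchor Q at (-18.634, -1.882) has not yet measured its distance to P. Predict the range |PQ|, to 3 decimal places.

67.568

eq1: (x + 26.928)² + (y − 10.985)² = 81.8532059774²
eq2: (x + 27.676)² + (y − 24.472)² = 91.3373103707²
eq3: (x − 48.649)² + (y + 9.056)² = 32.5109708862²
eq3−eq1, eq3−eq2 (x²,y² cancel):
  -151.154·x + 40.082·y = -7245.933029
  -152.650·x + 67.056·y = -8369.437615
det = -151.154·67.056 − 40.082·-152.650 = -4017.265324
x = (-7245.933029·67.056 − 40.082·-8369.437615) / -4017.265324 = 37.443254
y = (-151.154·-8369.437615 − -7245.933029·-152.650) / -4017.265324 = -39.574756
|P − Q| = √((37.443254 − -18.634)² + (-39.574756 − -1.882)²) = 67.567761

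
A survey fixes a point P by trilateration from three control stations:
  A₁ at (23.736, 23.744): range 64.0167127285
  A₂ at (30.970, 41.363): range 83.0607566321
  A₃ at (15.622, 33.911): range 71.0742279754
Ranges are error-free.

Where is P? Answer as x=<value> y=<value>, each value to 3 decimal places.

eq1: (x − 23.736)² + (y − 23.744)² = 64.0167127285²
eq2: (x − 30.970)² + (y − 41.363)² = 83.0607566321²
eq3: (x − 15.622)² + (y − 33.911)² = 71.0742279754²
eq1−eq2, eq1−eq3 (x²,y² cancel):
  14.468·x + 35.238·y = -1258.086347
  -16.228·x + 20.334·y = -686.578801
det = 14.468·20.334 − 35.238·-16.228 = 866.034576
x = (-1258.086347·20.334 − 35.238·-686.578801) / 866.034576 = -1.603012
y = (14.468·-686.578801 − -1258.086347·-16.228) / 866.034576 = -35.044383

x=-1.603 y=-35.044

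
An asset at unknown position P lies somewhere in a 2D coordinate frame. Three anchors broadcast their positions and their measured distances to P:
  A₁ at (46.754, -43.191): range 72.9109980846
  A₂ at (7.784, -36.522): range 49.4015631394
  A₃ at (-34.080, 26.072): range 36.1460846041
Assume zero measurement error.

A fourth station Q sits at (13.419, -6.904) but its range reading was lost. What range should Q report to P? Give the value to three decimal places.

23.723

eq1: (x − 46.754)² + (y + 43.191)² = 72.9109980846²
eq2: (x − 7.784)² + (y + 36.522)² = 49.4015631394²
eq3: (x + 34.080)² + (y − 26.072)² = 36.1460846041²
eq1−eq2, eq1−eq3 (x²,y² cancel):
  -77.940·x + 13.338·y = 218.547344
  -161.668·x + 138.526·y = 1799.270796
det = -77.940·138.526 − 13.338·-161.668 = -8640.388656
x = (218.547344·138.526 − 13.338·1799.270796) / -8640.388656 = -0.726335
y = (-77.940·1799.270796 − 218.547344·-161.668) / -8640.388656 = 12.141011
|P − Q| = √((-0.726335 − 13.419)² + (12.141011 − -6.904)²) = 23.723468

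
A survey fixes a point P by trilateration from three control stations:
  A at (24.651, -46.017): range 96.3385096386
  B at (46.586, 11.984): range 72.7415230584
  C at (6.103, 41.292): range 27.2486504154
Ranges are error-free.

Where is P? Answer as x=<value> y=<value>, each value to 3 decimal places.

eq1: (x − 24.651)² + (y + 46.017)² = 96.3385096386²
eq2: (x − 46.586)² + (y − 11.984)² = 72.7415230584²
eq3: (x − 6.103)² + (y − 41.292)² = 27.2486504154²
eq3−eq2, eq3−eq1 (x²,y² cancel):
  80.966·x − 58.616·y = -3977.244448
  37.096·x − 174.618·y = -7555.659273
det = 80.966·-174.618 − -58.616·37.096 = -11963.701852
x = (-3977.244448·-174.618 − -58.616·-7555.659273) / -11963.701852 = -21.031613
y = (80.966·-7555.659273 − -3977.244448·37.096) / -11963.701852 = 38.801673

x=-21.032 y=38.802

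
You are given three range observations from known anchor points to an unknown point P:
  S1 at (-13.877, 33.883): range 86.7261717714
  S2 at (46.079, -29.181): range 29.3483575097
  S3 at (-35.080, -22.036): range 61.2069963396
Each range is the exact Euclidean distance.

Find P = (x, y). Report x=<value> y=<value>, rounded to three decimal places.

eq1: (x + 13.877)² + (y − 33.883)² = 86.7261717714²
eq2: (x − 46.079)² + (y + 29.181)² = 29.3483575097²
eq3: (x + 35.080)² + (y + 22.036)² = 61.2069963396²
eq2−eq3, eq2−eq1 (x²,y² cancel):
  -162.318·x + 14.290·y = -4143.583618
  -119.912·x + 126.128·y = -8294.278966
det = -162.318·126.128 − 14.290·-119.912 = -18759.302224
x = (-4143.583618·126.128 − 14.290·-8294.278966) / -18759.302224 = 21.541135
y = (-162.318·-8294.278966 − -4143.583618·-119.912) / -18759.302224 = -45.281288

x=21.541 y=-45.281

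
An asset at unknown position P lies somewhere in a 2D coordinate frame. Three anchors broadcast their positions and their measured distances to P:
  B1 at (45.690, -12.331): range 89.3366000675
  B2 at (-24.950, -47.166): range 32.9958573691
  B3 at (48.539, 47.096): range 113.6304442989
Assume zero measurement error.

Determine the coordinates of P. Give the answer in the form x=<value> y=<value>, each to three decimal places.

eq1: (x − 45.690)² + (y + 12.331)² = 89.3366000675²
eq2: (x + 24.950)² + (y + 47.166)² = 32.9958573691²
eq3: (x − 48.539)² + (y − 47.096)² = 113.6304442989²
eq3−eq1, eq3−eq2 (x²,y² cancel):
  -5.698·x − 118.854·y = 2596.411684
  -146.978·x − 188.524·y = 10096.217587
det = -5.698·-188.524 − -118.854·-146.978 = -16394.713460
x = (2596.411684·-188.524 − -118.854·10096.217587) / -16394.713460 = -43.336526
y = (-5.698·10096.217587 − 2596.411684·-146.978) / -16394.713460 = -19.767784

x=-43.337 y=-19.768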